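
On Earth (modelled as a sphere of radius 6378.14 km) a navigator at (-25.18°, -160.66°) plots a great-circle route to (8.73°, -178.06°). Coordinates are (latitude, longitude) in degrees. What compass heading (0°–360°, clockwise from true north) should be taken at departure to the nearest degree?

Δλ = -17.400° = -0.3037 rad.
y = sin Δλ · cos φ₂ = (-0.2990)(0.9884) = -0.2956
x = cos φ₁ sin φ₂ − sin φ₁ cos φ₂ cos Δλ = (0.9050)(0.1518) − (-0.4255)(0.9884)(0.9542) = 0.5386
θ = atan2(y, x) = -28.76°; adding 360° gives 331°.

331°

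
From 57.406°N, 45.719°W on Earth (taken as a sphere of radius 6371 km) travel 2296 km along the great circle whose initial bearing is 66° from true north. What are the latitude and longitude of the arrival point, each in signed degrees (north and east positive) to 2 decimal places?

Angular distance δ = d/R = 2296/6371 = 0.36038 rad; initial bearing θ = 1.1519 rad.
sin φ₂ = sin φ₁ cos δ + cos φ₁ sin δ cos θ = (0.8425)(0.9358) + (0.5387)(0.3526)(0.4067) = 0.8657, so φ₂ = 59.96°.
Δλ = atan2(sin θ sin δ cos φ₁, cos δ − sin φ₁ sin φ₂) = atan2(0.1735, 0.2064) = 40.050°.
λ₂ = -45.719° + 40.050° = -5.67°.

59.96°, -5.67°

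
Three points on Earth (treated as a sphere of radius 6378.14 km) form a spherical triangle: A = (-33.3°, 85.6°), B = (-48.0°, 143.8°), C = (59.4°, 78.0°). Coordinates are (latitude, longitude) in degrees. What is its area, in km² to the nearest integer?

Side lengths (central angles): a = 2.0944, b = 1.6217, c = 0.7916 rad; semiperimeter s = 2.2538.
By l'Huilier's theorem, tan(E/4) = √[tan(s/2) tan((s−a)/2) tan((s−b)/2) tan((s−c)/2)], giving spherical excess E = 0.8738 rad.
Area = E·R² = 0.8738 × (6378.14)² ≈ 35545107 km².

35545107 km²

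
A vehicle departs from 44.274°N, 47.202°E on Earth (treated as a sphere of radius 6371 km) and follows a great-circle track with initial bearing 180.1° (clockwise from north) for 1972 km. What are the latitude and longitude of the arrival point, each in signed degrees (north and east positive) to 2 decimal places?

26.54°, 47.17°

Angular distance δ = d/R = 1972/6371 = 0.30953 rad; initial bearing θ = 3.1433 rad.
sin φ₂ = sin φ₁ cos δ + cos φ₁ sin δ cos θ = (0.6981)(0.9525) + (0.7160)(0.3046)(-1.0000) = 0.4468, so φ₂ = 26.54°.
Δλ = atan2(sin θ sin δ cos φ₁, cos δ − sin φ₁ sin φ₂) = atan2(-0.0004, 0.6406) = -0.034°.
λ₂ = 47.202° − 0.034° = 47.17°.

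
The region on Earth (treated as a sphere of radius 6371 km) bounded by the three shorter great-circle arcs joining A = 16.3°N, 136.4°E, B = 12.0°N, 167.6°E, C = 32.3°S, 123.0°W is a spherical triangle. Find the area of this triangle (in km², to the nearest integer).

Side lengths (central angles): a = 1.3900, b = 1.8747, c = 0.5328 rad; semiperimeter s = 1.8987.
By l'Huilier's theorem, tan(E/4) = √[tan(s/2) tan((s−a)/2) tan((s−b)/2) tan((s−c)/2)], giving spherical excess E = 0.2382 rad.
Area = E·R² = 0.2382 × (6371)² ≈ 9668559 km².

9668559 km²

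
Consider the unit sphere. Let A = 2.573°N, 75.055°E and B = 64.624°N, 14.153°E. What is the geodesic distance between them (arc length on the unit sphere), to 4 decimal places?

1.3194

In radians: φ₁ = 0.0449, φ₂ = 1.1279, Δλ = -60.902° = -1.0629 rad.
Haversine: a = sin²(Δφ/2) + cos φ₁ cos φ₂ sin²(Δλ/2) = 0.2657 + (0.9990)(0.4286)(0.2568) = 0.37562.
Central angle c = 2·arcsin(√a) = 1.31940 rad.
On the unit sphere the arc length equals the central angle: 1.3194.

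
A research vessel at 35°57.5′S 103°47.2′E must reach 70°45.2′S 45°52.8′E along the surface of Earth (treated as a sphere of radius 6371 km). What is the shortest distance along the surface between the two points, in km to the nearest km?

Let φ₁ = -0.6276 rad, φ₂ = -1.2349 rad, and Δλ = -1.0107 rad.
Haversine: a = sin²(Δφ/2) + cos φ₁ cos φ₂ sin²(Δλ/2) = 0.0894 + (0.8094)(0.3296)(0.2343) = 0.15193.
Central angle c = 2·arcsin(√a) = 0.80079 rad.
Distance = R·c = 6371 × 0.8008 ≈ 5102 km.

5102 km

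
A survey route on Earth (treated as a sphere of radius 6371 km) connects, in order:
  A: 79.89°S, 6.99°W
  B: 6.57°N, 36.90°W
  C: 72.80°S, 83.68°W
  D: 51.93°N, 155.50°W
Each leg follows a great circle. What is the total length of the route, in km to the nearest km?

34088 km

Leg A→B: central angle 1.5323 rad, distance 9762.1 km.
Leg B→C: central angle 1.4788 rad, distance 9421.4 km.
Leg C→D: central angle 2.3394 rad, distance 14904.6 km.
Total: 9762.1 + 9421.4 + 14904.6 ≈ 34088 km.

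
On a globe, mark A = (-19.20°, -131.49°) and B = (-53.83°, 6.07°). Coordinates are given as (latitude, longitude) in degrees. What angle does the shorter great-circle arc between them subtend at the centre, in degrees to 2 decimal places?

98.39°

Let φ₁ = -0.3351 rad, φ₂ = -0.9395 rad, and Δλ = 2.4009 rad.
Haversine: a = sin²(Δφ/2) + cos φ₁ cos φ₂ sin²(Δλ/2) = 0.0886 + (0.9444)(0.5902)(0.8690) = 0.57292.
Central angle c = 2·arcsin(√a) = 1.71715 rad.
So the angular separation is 98.39°.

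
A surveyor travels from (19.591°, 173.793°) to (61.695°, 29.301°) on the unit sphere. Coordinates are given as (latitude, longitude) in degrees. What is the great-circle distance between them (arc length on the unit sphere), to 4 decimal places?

In radians: φ₁ = 0.3419, φ₂ = 1.0768, Δλ = -144.492° = -2.5219 rad.
Haversine: a = sin²(Δφ/2) + cos φ₁ cos φ₂ sin²(Δλ/2) = 0.1290 + (0.9421)(0.4742)(0.9070) = 0.53421.
Central angle c = 2·arcsin(√a) = 1.63928 rad.
On the unit sphere the arc length equals the central angle: 1.6393.

1.6393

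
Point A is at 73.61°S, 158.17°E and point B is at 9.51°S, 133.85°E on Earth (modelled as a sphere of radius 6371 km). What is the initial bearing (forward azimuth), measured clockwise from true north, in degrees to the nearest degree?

334°

Δλ = -24.320° = -0.4245 rad.
y = sin Δλ · cos φ₂ = (-0.4118)(0.9863) = -0.4062
x = cos φ₁ sin φ₂ − sin φ₁ cos φ₂ cos Δλ = (0.2822)(-0.1652) − (-0.9594)(0.9863)(0.9113) = 0.8156
θ = atan2(y, x) = -26.47°; adding 360° gives 334°.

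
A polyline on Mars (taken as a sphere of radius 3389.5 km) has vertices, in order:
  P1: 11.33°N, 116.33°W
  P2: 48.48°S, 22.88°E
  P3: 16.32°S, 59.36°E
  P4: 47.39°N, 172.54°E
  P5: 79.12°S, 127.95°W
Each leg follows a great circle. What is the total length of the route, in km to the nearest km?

24977 km

Leg P1→P2: central angle 2.2642 rad, distance 7674.6 km.
Leg P2→P3: central angle 0.7642 rad, distance 2590.4 km.
Leg P3→P4: central angle 2.0517 rad, distance 6954.1 km.
Leg P4→P5: central angle 2.2888 rad, distance 7758.0 km.
Total: 7674.6 + 2590.4 + 6954.1 + 7758.0 ≈ 24977 km.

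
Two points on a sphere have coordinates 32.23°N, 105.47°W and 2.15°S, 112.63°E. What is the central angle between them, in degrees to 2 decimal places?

In radians: φ₁ = 0.5625, φ₂ = -0.0375, Δλ = -141.900° = -2.4766 rad.
cos c = sin φ₁ sin φ₂ + cos φ₁ cos φ₂ cos Δλ = (0.5333)(-0.0375) + (0.8459)(0.9993)(-0.7869) = -0.68522,
so c = arccos(-0.68522) = 2.32570 rad.
So the angular separation is 133.25°.

133.25°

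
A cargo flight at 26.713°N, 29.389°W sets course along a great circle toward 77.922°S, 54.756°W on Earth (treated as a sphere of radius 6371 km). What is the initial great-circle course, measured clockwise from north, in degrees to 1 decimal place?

185.3°

Δλ = -25.367° = -0.4427 rad.
y = sin Δλ · cos φ₂ = (-0.4284)(0.2092) = -0.0896
x = cos φ₁ sin φ₂ − sin φ₁ cos φ₂ cos Δλ = (0.8933)(-0.9779) − (0.4495)(0.2092)(0.9036) = -0.9585
θ = atan2(y, x) = -174.66°; adding 360° gives 185.3°.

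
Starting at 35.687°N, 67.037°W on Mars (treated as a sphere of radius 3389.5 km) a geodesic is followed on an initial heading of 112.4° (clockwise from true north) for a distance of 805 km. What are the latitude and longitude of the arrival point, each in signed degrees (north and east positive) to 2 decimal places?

29.61°, -52.55°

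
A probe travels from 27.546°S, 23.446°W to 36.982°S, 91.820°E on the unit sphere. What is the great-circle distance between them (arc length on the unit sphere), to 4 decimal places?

1.5949

With latitudes φ₁ = -27.546°, φ₂ = -36.982° and longitude difference Δλ = 115.266°:
cos c = sin φ₁ sin φ₂ + cos φ₁ cos φ₂ cos Δλ = (-0.4625)(-0.6016) + (0.8866)(0.7988)(-0.4268) = -0.02410,
so c = arccos(-0.02410) = 1.59490 rad.
On the unit sphere the arc length equals the central angle: 1.5949.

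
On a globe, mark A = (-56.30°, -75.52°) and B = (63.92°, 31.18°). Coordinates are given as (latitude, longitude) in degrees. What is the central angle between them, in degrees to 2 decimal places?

144.82°

With latitudes φ₁ = -56.300°, φ₂ = 63.920° and longitude difference Δλ = 106.700°:
Haversine: a = sin²(Δφ/2) + cos φ₁ cos φ₂ sin²(Δλ/2) = 0.7517 + (0.5548)(0.4396)(0.6437) = 0.90867.
Central angle c = 2·arcsin(√a) = 2.52757 rad.
So the angular separation is 144.82°.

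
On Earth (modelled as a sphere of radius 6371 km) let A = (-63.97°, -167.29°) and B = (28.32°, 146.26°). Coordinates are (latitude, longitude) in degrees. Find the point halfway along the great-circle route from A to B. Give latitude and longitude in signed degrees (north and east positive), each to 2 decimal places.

The central angle between A and B is δ = 1.7316 rad.
With f = 0.5, the slerp weights are sin((1−f)δ)/sin δ = 0.7716 and sin(fδ)/sin δ = 0.7716.
Weighted sum of the unit vectors: (0.7716)·(-0.4281,-0.0966,-0.8986) + (0.7716)·(-0.7320,0.4889,0.4744) = (-0.8951, 0.3028, -0.3273).
Converting back: φ = atan2(z, √(x²+y²)) = -19.10°, λ = atan2(y, x) = 161.31°.

-19.10°, 161.31°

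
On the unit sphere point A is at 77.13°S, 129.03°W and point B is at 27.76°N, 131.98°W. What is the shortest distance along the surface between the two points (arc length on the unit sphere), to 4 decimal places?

In radians: φ₁ = -1.3462, φ₂ = 0.4845, Δλ = -2.950° = -0.0515 rad.
Haversine: a = sin²(Δφ/2) + cos φ₁ cos φ₂ sin²(Δλ/2) = 0.6285 + (0.2227)(0.8849)(0.0007) = 0.62861.
Central angle c = 2·arcsin(√a) = 1.83095 rad.
On the unit sphere the arc length equals the central angle: 1.8309.

1.8309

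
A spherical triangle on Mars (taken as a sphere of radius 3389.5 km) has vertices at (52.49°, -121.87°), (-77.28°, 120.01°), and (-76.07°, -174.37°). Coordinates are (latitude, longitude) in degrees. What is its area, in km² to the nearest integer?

Side lengths (central angles): a = 0.2511, b = 2.3195, c = 2.5625 rad; semiperimeter s = 2.5665.
By l'Huilier's theorem, tan(E/4) = √[tan(s/2) tan((s−a)/2) tan((s−b)/2) tan((s−c)/2)], giving spherical excess E = 0.1753 rad.
Area = E·R² = 0.1753 × (3389.5)² ≈ 2013779 km².

2013779 km²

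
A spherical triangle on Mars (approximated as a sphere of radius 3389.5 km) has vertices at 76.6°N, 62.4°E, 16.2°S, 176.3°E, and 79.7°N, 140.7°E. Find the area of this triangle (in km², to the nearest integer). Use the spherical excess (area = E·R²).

Side lengths (central angles): a = 1.7061, b = 0.2634, c = 1.9407 rad; semiperimeter s = 1.9551.
By l'Huilier's theorem, tan(E/4) = √[tan(s/2) tan((s−a)/2) tan((s−b)/2) tan((s−c)/2)], giving spherical excess E = 0.1553 rad.
Area = E·R² = 0.1553 × (3389.5)² ≈ 1783759 km².

1783759 km²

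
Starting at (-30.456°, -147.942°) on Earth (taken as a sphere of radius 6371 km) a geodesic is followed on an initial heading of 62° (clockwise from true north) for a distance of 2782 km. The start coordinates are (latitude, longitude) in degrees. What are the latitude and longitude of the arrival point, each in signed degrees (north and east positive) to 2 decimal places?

Angular distance δ = d/R = 2782/6371 = 0.43667 rad; initial bearing θ = 1.0821 rad.
sin φ₂ = sin φ₁ cos δ + cos φ₁ sin δ cos θ = (-0.5069)(0.9062) + (0.8620)(0.4229)(0.4695) = -0.2882, so φ₂ = -16.75°.
Δλ = atan2(sin θ sin δ cos φ₁, cos δ − sin φ₁ sin φ₂) = atan2(0.3219, 0.7601) = 22.952°.
λ₂ = -147.942° + 22.952° = -124.99°.

-16.75°, -124.99°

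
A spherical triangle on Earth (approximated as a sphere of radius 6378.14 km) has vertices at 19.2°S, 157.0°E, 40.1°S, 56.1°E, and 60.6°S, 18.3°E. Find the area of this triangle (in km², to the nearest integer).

Side lengths (central angles): a = 0.5397, b = 1.6326, c = 1.4955 rad; semiperimeter s = 1.8339.
By l'Huilier's theorem, tan(E/4) = √[tan(s/2) tan((s−a)/2) tan((s−b)/2) tan((s−c)/2)], giving spherical excess E = 0.5188 rad.
Area = E·R² = 0.5188 × (6378.14)² ≈ 21104162 km².

21104162 km²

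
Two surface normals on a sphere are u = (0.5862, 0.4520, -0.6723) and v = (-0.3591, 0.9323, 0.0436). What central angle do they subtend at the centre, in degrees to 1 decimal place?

79.5°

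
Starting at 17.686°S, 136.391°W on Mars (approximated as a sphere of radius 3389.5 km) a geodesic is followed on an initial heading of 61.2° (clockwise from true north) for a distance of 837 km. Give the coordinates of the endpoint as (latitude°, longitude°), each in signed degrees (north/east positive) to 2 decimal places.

-10.51°, -123.81°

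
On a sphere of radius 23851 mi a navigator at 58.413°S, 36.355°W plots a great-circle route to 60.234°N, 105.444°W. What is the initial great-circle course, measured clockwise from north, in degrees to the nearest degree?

Δλ = -69.089° = -1.2058 rad.
y = sin Δλ · cos φ₂ = (-0.9341)(0.4965) = -0.4638
x = cos φ₁ sin φ₂ − sin φ₁ cos φ₂ cos Δλ = (0.5238)(0.8681) − (-0.8518)(0.4965)(0.3569) = 0.6056
θ = atan2(y, x) = -37.44°; adding 360° gives 323°.

323°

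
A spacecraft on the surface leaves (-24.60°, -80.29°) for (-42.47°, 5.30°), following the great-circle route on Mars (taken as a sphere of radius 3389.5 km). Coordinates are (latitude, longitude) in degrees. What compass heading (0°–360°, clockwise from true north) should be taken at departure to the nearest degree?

Δλ = 85.590° = 1.4938 rad.
y = sin Δλ · cos φ₂ = (0.9970)(0.7376) = 0.7354
x = cos φ₁ sin φ₂ − sin φ₁ cos φ₂ cos Δλ = (0.9092)(-0.6752) − (-0.4163)(0.7376)(0.0769) = -0.5903
θ = atan2(y, x) = 128.75°, so the bearing is 129°.

129°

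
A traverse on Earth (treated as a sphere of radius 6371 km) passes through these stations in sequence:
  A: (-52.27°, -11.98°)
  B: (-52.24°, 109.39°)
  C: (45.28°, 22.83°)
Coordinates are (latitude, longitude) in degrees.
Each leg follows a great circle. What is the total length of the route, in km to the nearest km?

20785 km

Leg A→B: central angle 1.1261 rad, distance 7174.2 km.
Leg B→C: central angle 2.1364 rad, distance 13610.8 km.
Total: 7174.2 + 13610.8 ≈ 20785 km.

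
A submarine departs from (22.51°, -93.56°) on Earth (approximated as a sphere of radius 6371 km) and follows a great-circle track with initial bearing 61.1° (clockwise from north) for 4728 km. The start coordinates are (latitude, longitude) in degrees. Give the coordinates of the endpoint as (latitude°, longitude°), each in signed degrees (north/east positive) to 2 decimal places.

Angular distance δ = d/R = 4728/6371 = 0.74211 rad; initial bearing θ = 1.0664 rad.
sin φ₂ = sin φ₁ cos δ + cos φ₁ sin δ cos θ = (0.3828)(0.7370) + (0.9238)(0.6758)(0.4833) = 0.5839, so φ₂ = 35.73°.
Δλ = atan2(sin θ sin δ cos φ₁, cos δ − sin φ₁ sin φ₂) = atan2(0.5466, 0.5135) = 46.789°.
λ₂ = -93.560° + 46.789° = -46.77°.

35.73°, -46.77°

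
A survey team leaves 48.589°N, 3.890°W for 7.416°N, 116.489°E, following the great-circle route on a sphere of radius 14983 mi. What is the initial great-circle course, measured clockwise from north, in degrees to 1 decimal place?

61.7°

Δλ = 120.379° = 2.1010 rad.
y = sin Δλ · cos φ₂ = (0.8627)(0.9916) = 0.8555
x = cos φ₁ sin φ₂ − sin φ₁ cos φ₂ cos Δλ = (0.6615)(0.1291) − (0.7500)(0.9916)(-0.5057) = 0.4615
θ = atan2(y, x) = 61.66°, so the bearing is 61.7°.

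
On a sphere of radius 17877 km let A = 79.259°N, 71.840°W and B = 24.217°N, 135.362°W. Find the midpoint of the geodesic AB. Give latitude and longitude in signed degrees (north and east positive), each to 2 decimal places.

The central angle between A and B is δ = 1.0715 rad.
With f = 0.5, the slerp weights are sin((1−f)δ)/sin δ = 0.5815 and sin(fδ)/sin δ = 0.5815.
Weighted sum of the unit vectors: (0.5815)·(0.0581,-0.1771,0.9825) + (0.5815)·(-0.6489,-0.6408,0.4102) = (-0.3436, -0.4756, 0.8098).
Converting back: φ = atan2(z, √(x²+y²)) = 54.08°, λ = atan2(y, x) = -125.85°.

54.08°, -125.85°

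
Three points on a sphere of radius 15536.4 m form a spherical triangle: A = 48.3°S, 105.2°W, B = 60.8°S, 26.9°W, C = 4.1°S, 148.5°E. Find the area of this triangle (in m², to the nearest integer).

232635555 m²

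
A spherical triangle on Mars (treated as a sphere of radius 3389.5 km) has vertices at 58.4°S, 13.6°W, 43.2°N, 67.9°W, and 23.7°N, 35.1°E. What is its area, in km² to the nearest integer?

20606267 km²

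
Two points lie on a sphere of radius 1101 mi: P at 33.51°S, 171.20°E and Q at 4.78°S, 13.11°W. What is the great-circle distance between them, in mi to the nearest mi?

Let φ₁ = -0.5849 rad, φ₂ = -0.0834 rad, and Δλ = 3.0664 rad.
Haversine: a = sin²(Δφ/2) + cos φ₁ cos φ₂ sin²(Δλ/2) = 0.0616 + (0.8338)(0.9965)(0.9986) = 0.89127.
Central angle c = 2·arcsin(√a) = 2.46952 rad.
Distance = R·c = 1101 × 2.4695 ≈ 2719 mi.

2719 mi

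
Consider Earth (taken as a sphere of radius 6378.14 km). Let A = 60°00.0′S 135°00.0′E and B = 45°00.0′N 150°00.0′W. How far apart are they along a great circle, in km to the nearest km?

In radians: φ₁ = -1.0472, φ₂ = 0.7854, Δλ = 75.000° = 1.3090 rad.
Haversine: a = sin²(Δφ/2) + cos φ₁ cos φ₂ sin²(Δλ/2) = 0.6294 + (0.5000)(0.7071)(0.3706) = 0.76043.
Central angle c = 2·arcsin(√a) = 2.11866 rad.
Distance = R·c = 6378.14 × 2.1187 ≈ 13513 km.

13513 km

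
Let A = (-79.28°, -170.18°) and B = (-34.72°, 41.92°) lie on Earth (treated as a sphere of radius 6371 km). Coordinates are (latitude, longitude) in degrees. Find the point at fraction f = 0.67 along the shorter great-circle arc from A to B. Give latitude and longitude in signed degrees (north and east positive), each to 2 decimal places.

The central angle between A and B is δ = 1.1262 rad.
With f = 0.67, the slerp weights are sin((1−f)δ)/sin δ = 0.4023 and sin(fδ)/sin δ = 0.7587.
Weighted sum of the unit vectors: (0.4023)·(-0.1833,-0.0317,-0.9825) + (0.7587)·(0.6116,0.5491,-0.5696) = (0.3903, 0.4039, -0.8274).
Converting back: φ = atan2(z, √(x²+y²)) = -55.83°, λ = atan2(y, x) = 45.98°.

-55.83°, 45.98°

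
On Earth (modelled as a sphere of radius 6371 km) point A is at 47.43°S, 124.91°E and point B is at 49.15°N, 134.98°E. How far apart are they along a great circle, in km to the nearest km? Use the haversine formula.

10783 km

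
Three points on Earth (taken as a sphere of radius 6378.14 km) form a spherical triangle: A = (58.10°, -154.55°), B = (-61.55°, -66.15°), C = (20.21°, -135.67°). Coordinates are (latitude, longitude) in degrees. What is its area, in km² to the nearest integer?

Side lengths (central angles): a = 1.7187, b = 0.7036, c = 2.4030 rad; semiperimeter s = 2.4126.
By l'Huilier's theorem, tan(E/4) = √[tan(s/2) tan((s−a)/2) tan((s−b)/2) tan((s−c)/2)], giving spherical excess E = 0.2892 rad.
Area = E·R² = 0.2892 × (6378.14)² ≈ 11765195 km².

11765195 km²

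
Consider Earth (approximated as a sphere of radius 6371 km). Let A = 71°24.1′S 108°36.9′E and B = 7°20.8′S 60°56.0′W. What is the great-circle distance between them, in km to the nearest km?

Let φ₁ = -1.2462 rad, φ₂ = -0.1282 rad, and Δλ = -2.9592 rad.
cos c = sin φ₁ sin φ₂ + cos φ₁ cos φ₂ cos Δλ = (-0.9478)(-0.1279) + (0.3189)(0.9918)(-0.9834) = -0.18987,
so c = arccos(-0.18987) = 1.76183 rad.
Distance = R·c = 6371 × 1.7618 ≈ 11225 km.

11225 km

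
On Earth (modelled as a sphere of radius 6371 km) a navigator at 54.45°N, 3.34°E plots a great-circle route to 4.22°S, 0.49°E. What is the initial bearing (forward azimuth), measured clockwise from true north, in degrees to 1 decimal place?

183.3°

Δλ = -2.850° = -0.0497 rad.
y = sin Δλ · cos φ₂ = (-0.0497)(0.9973) = -0.0496
x = cos φ₁ sin φ₂ − sin φ₁ cos φ₂ cos Δλ = (0.5814)(-0.0736) − (0.8136)(0.9973)(0.9988) = -0.8532
θ = atan2(y, x) = -176.67°; adding 360° gives 183.3°.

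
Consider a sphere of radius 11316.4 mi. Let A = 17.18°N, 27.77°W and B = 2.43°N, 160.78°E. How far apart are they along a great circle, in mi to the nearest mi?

31335 mi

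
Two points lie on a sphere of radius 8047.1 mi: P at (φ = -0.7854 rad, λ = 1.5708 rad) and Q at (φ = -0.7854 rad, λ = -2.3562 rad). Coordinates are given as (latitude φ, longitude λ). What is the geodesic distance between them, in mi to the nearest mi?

In radians: φ₁ = -0.7854, φ₂ = -0.7854, Δλ = 134.999° = 2.3562 rad.
cos c = sin φ₁ sin φ₂ + cos φ₁ cos φ₂ cos Δλ = (-0.7071)(-0.7071) + (0.7071)(0.7071)(-0.7071) = 0.14645,
so c = arccos(0.14645) = 1.42381 rad.
Distance = R·c = 8047.1 × 1.4238 ≈ 11458 mi.

11458 mi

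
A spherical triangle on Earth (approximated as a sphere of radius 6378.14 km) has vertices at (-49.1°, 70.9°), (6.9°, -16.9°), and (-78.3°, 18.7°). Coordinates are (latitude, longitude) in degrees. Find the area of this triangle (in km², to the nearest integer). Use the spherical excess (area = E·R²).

24520021 km²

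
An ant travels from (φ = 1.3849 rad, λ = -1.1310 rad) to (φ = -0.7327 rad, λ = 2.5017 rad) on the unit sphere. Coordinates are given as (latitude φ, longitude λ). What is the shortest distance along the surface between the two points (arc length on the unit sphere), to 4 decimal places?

2.4631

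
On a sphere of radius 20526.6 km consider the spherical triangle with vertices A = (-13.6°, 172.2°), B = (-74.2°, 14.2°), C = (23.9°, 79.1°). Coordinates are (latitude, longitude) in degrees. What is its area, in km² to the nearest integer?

878068262 km²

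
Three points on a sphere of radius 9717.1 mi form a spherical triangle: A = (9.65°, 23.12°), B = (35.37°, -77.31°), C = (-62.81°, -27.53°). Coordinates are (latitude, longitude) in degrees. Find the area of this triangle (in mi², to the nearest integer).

Side lengths (central angles): a = 1.8486, b = 1.4338, c = 1.6193 rad; semiperimeter s = 2.4509.
By l'Huilier's theorem, tan(E/4) = √[tan(s/2) tan((s−a)/2) tan((s−b)/2) tan((s−c)/2)], giving spherical excess E = 1.7277 rad.
Area = E·R² = 1.7277 × (9717.1)² ≈ 163131812 mi².

163131812 mi²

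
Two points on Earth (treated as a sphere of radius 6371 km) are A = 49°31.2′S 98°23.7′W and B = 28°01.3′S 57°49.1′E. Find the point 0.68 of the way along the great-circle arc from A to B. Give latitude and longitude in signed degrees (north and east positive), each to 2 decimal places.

Central angle δ = 1.7386 rad. Interpolating on the sphere with fraction f = 0.68:
P = [sin((1−f)δ)·A + sin(fδ)·B] / sin δ = 0.5356·A + 0.9387·B in Cartesian coordinates,
giving P = (0.3906, 0.3573, -0.8484), i.e. latitude -58.04°, longitude 42.45°.

-58.04°, 42.45°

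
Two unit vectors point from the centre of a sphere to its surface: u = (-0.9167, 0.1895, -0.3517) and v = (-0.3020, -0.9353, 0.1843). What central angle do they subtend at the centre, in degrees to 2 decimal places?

u·v = 0.0348; |u| = 1.0000, |v| = 1.0000.
cos θ = (u·v)/(|u||v|) = 0.0348, so θ = 88.01°.

88.01°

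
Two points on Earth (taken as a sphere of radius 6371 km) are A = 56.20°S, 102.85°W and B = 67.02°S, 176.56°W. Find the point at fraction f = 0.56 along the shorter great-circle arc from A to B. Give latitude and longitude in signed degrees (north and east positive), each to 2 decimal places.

-67.14°, -137.13°

The central angle between A and B is δ = 0.5989 rad.
With f = 0.56, the slerp weights are sin((1−f)δ)/sin δ = 0.4621 and sin(fδ)/sin δ = 0.5838.
Weighted sum of the unit vectors: (0.4621)·(-0.1237,-0.5424,-0.8310) + (0.5838)·(-0.3897,-0.0234,-0.9206) = (-0.2847, -0.2643, -0.9215).
Converting back: φ = atan2(z, √(x²+y²)) = -67.14°, λ = atan2(y, x) = -137.13°.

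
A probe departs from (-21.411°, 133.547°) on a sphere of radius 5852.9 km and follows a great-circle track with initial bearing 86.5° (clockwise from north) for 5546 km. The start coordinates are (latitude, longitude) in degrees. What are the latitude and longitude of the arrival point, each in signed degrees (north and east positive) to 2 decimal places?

Angular distance δ = d/R = 5546/5852.9 = 0.94756 rad; initial bearing θ = 1.5097 rad.
sin φ₂ = sin φ₁ cos δ + cos φ₁ sin δ cos θ = (-0.3651)(0.5837) + (0.9310)(0.8120)(0.0610) = -0.1669, so φ₂ = -9.61°.
Δλ = atan2(sin θ sin δ cos φ₁, cos δ − sin φ₁ sin φ₂) = atan2(0.7545, 0.5227) = 55.287°.
λ₂ = 133.547° + 55.287° = 188.83° → -171.17° after wrapping to (−180°, 180°].

-9.61°, -171.17°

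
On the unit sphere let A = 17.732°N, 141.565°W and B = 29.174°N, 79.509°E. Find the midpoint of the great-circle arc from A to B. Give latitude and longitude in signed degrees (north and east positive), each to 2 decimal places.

The central angle between A and B is δ = 2.0697 rad.
With f = 0.5, the slerp weights are sin((1−f)δ)/sin δ = 0.9792 and sin(fδ)/sin δ = 0.9792.
Weighted sum of the unit vectors: (0.9792)·(-0.7461,-0.5921,0.3046) + (0.9792)·(0.1590,0.8585,0.4875) = (-0.5749, 0.2609, 0.7755).
Converting back: φ = atan2(z, √(x²+y²)) = 50.85°, λ = atan2(y, x) = 155.59°.

50.85°, 155.59°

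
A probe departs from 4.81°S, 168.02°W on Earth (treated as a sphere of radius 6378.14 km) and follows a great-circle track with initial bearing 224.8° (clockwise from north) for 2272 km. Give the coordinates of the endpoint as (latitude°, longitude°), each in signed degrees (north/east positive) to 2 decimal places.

Angular distance δ = d/R = 2272/6378.14 = 0.35622 rad; initial bearing θ = 3.9235 rad.
sin φ₂ = sin φ₁ cos δ + cos φ₁ sin δ cos θ = (-0.0839)(0.9372) + (0.9965)(0.3487)(-0.7096) = -0.3252, so φ₂ = -18.98°.
Δλ = atan2(sin θ sin δ cos φ₁, cos δ − sin φ₁ sin φ₂) = atan2(-0.2449, 0.9100) = -15.061°.
λ₂ = -168.020° − 15.061° = -183.08° → 176.92° after wrapping to (−180°, 180°].

-18.98°, 176.92°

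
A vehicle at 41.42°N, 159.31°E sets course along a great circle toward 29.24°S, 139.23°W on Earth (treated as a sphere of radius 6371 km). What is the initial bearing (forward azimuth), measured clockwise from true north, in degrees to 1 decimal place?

130.0°

With φ₁ = 0.7229, φ₂ = -0.5103, Δλ = 1.0727 rad, the forward-azimuth formula gives
θ = atan2( sin Δλ cos φ₂ , cos φ₁ sin φ₂ − sin φ₁ cos φ₂ cos Δλ ) = atan2(0.7665, -0.6421) = 129.95°.
So the initial bearing is 130.0°.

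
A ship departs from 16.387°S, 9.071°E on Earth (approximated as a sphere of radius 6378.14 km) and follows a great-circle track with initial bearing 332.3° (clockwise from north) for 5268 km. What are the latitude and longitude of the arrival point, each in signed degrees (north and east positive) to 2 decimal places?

Angular distance δ = d/R = 5268/6378.14 = 0.82595 rad; initial bearing θ = 5.7997 rad.
sin φ₂ = sin φ₁ cos δ + cos φ₁ sin δ cos θ = (-0.2821)(0.6779) + (0.9594)(0.7352)(0.8854) = 0.4332, so φ₂ = 25.67°.
Δλ = atan2(sin θ sin δ cos φ₁, cos δ − sin φ₁ sin φ₂) = atan2(-0.3279, 0.8001) = -22.283°.
λ₂ = 9.071° − 22.283° = -13.21°.

25.67°, -13.21°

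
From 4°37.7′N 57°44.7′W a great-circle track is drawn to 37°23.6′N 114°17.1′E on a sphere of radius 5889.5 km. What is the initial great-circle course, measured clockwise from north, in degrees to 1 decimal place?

9.4°

Δλ = 172.030° = 3.0025 rad.
y = sin Δλ · cos φ₂ = (0.1387)(0.7945) = 0.1102
x = cos φ₁ sin φ₂ − sin φ₁ cos φ₂ cos Δλ = (0.9967)(0.6073) − (0.0807)(0.7945)(-0.9903) = 0.6688
θ = atan2(y, x) = 9.35°, so the bearing is 9.4°.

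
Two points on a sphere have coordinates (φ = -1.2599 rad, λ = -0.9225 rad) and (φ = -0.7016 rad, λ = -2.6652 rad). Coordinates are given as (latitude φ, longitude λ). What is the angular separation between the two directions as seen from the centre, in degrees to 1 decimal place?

54.9°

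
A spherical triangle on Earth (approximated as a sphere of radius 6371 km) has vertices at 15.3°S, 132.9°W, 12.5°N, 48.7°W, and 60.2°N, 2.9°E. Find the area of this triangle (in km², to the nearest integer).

Side lengths (central angles): a = 1.0596, b = 2.1805, c = 1.5327 rad; semiperimeter s = 2.3864.
By l'Huilier's theorem, tan(E/4) = √[tan(s/2) tan((s−a)/2) tan((s−b)/2) tan((s−c)/2)], giving spherical excess E = 1.1817 rad.
Area = E·R² = 1.1817 × (6371)² ≈ 47963458 km².

47963458 km²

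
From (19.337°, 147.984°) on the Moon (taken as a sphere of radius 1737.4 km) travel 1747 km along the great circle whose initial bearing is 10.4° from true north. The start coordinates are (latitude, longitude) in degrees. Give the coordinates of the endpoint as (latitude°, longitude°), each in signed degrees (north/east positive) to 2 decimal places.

73.96°, -178.53°

Angular distance δ = d/R = 1747/1737.4 = 1.00553 rad; initial bearing θ = 0.1815 rad.
sin φ₂ = sin φ₁ cos δ + cos φ₁ sin δ cos θ = (0.3311)(0.5356) + (0.9436)(0.8444)(0.9836) = 0.9611, so φ₂ = 73.96°.
Δλ = atan2(sin θ sin δ cos φ₁, cos δ − sin φ₁ sin φ₂) = atan2(0.1438, 0.2174) = 33.489°.
λ₂ = 147.984° + 33.489° = 181.47° → -178.53° after wrapping to (−180°, 180°].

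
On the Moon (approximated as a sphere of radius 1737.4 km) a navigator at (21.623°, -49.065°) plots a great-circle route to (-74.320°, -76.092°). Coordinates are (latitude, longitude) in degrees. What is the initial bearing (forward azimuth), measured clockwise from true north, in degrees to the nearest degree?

187°

Δλ = -27.027° = -0.4717 rad.
y = sin Δλ · cos φ₂ = (-0.4544)(0.2703) = -0.1228
x = cos φ₁ sin φ₂ − sin φ₁ cos φ₂ cos Δλ = (0.9296)(-0.9628) − (0.3685)(0.2703)(0.8908) = -0.9837
θ = atan2(y, x) = -172.88°; adding 360° gives 187°.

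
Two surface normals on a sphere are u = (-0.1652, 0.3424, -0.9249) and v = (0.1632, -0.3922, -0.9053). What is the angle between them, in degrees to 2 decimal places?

47.46°

u·v = 0.6761; |u| = 1.0000, |v| = 1.0000.
cos θ = (u·v)/(|u||v|) = 0.6761, so θ = 47.46°.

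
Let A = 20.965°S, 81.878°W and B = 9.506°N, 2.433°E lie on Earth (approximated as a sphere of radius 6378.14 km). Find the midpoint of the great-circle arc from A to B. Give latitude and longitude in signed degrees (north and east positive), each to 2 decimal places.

The central angle between A and B is δ = 1.5386 rad.
With f = 0.5, the slerp weights are sin((1−f)δ)/sin δ = 0.6960 and sin(fδ)/sin δ = 0.6960.
Weighted sum of the unit vectors: (0.6960)·(0.1319,-0.9244,-0.3578) + (0.6960)·(0.9854,0.0419,0.1652) = (0.7776, -0.6143, -0.1341).
Converting back: φ = atan2(z, √(x²+y²)) = -7.71°, λ = atan2(y, x) = -38.31°.

-7.71°, -38.31°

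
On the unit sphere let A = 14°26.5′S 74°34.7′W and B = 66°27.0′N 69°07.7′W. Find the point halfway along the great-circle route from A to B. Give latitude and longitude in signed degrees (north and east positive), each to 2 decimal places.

26.03°, -72.99°

Central angle δ = 1.4136 rad. Interpolating on the sphere with fraction f = 0.5:
P = [sin((1−f)δ)·A + sin(fδ)·B] / sin δ = 0.6575·A + 0.6575·B in Cartesian coordinates,
giving P = (0.2629, -0.8593, 0.4388), i.e. latitude 26.03°, longitude -72.99°.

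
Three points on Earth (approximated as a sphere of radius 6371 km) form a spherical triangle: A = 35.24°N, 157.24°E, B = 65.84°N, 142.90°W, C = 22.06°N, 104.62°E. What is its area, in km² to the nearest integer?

14238878 km²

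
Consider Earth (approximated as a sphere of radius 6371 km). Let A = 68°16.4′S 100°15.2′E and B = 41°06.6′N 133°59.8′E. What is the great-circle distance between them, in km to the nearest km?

12483 km

With latitudes φ₁ = -68.273°, φ₂ = 41.110° and longitude difference Δλ = 33.743°:
cos c = sin φ₁ sin φ₂ + cos φ₁ cos φ₂ cos Δλ = (-0.9290)(0.6575) + (0.3702)(0.7534)(0.8315) = -0.37887,
so c = arccos(-0.37887) = 1.95938 rad.
Distance = R·c = 6371 × 1.9594 ≈ 12483 km.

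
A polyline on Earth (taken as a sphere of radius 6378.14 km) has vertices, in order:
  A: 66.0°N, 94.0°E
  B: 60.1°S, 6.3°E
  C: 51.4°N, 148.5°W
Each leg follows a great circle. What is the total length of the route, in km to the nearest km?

Leg A→B: central angle 2.4716 rad, distance 15764.1 km.
Leg B→C: central angle 2.8539 rad, distance 18202.4 km.
Total: 15764.1 + 18202.4 ≈ 33967 km.

33967 km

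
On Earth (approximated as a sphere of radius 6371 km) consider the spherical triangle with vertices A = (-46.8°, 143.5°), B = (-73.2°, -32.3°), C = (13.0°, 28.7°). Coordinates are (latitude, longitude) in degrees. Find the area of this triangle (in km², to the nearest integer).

Side lengths (central angles): a = 1.6497, b = 2.0306, c = 1.0466 rad; semiperimeter s = 2.3634.
By l'Huilier's theorem, tan(E/4) = √[tan(s/2) tan((s−a)/2) tan((s−b)/2) tan((s−c)/2)], giving spherical excess E = 1.3244 rad.
Area = E·R² = 1.3244 × (6371)² ≈ 53757473 km².

53757473 km²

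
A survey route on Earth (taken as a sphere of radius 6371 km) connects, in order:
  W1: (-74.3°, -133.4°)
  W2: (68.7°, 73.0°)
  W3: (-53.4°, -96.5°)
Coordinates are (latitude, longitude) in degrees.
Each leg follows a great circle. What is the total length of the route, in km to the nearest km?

37138 km

Leg W1→W2: central angle 2.9680 rad, distance 18909.3 km.
Leg W2→W3: central angle 2.8611 rad, distance 18228.3 km.
Total: 18909.3 + 18228.3 ≈ 37138 km.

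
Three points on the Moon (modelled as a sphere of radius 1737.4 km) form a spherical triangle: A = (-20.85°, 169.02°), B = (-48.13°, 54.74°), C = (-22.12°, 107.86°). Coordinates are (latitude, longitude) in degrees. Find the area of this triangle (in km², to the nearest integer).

Side lengths (central angles): a = 0.8613, b = 0.9865, c = 1.5622 rad; semiperimeter s = 1.7050.
By l'Huilier's theorem, tan(E/4) = √[tan(s/2) tan((s−a)/2) tan((s−b)/2) tan((s−c)/2)], giving spherical excess E = 0.4676 rad.
Area = E·R² = 0.4676 × (1737.4)² ≈ 1411330 km².

1411330 km²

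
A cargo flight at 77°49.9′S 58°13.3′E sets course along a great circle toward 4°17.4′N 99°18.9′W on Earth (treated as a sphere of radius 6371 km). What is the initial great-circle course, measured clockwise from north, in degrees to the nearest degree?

203°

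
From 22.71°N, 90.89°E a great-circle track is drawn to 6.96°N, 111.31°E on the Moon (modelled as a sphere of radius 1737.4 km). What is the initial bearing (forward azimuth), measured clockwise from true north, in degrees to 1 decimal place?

Δλ = 20.420° = 0.3564 rad.
y = sin Δλ · cos φ₂ = (0.3489)(0.9926) = 0.3463
x = cos φ₁ sin φ₂ − sin φ₁ cos φ₂ cos Δλ = (0.9225)(0.1212) − (0.3861)(0.9926)(0.9372) = -0.2474
θ = atan2(y, x) = 125.54°, so the bearing is 125.5°.

125.5°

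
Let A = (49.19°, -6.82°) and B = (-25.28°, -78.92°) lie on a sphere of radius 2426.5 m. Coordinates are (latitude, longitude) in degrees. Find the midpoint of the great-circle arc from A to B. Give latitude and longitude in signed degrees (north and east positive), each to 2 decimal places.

Central angle δ = 1.7129 rad. Interpolating on the sphere with fraction f = 0.5:
P = [sin((1−f)δ)·A + sin(fδ)·B] / sin δ = 0.7632·A + 0.7632·B in Cartesian coordinates,
giving P = (0.6279, -0.7365, 0.2517), i.e. latitude 14.58°, longitude -49.55°.

14.58°, -49.55°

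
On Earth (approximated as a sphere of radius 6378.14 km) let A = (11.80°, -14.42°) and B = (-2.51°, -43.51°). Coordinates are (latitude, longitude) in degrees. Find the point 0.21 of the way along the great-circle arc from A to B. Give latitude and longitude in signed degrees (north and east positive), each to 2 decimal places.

8.93°, -20.66°

The central angle between A and B is δ = 0.5631 rad.
With f = 0.21, the slerp weights are sin((1−f)δ)/sin δ = 0.8061 and sin(fδ)/sin δ = 0.2210.
Weighted sum of the unit vectors: (0.8061)·(0.9480,-0.2438,0.2045) + (0.2210)·(0.7246,-0.6878,-0.0438) = (0.9244, -0.3485, 0.1552).
Converting back: φ = atan2(z, √(x²+y²)) = 8.93°, λ = atan2(y, x) = -20.66°.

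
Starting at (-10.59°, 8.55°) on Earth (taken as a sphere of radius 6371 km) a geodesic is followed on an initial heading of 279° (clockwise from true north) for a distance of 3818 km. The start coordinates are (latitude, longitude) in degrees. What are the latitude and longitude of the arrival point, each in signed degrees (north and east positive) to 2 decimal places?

-3.73°, -25.39°

Angular distance δ = d/R = 3818/6371 = 0.59928 rad; initial bearing θ = 4.8695 rad.
sin φ₂ = sin φ₁ cos δ + cos φ₁ sin δ cos θ = (-0.1838)(0.8257) + (0.9830)(0.5640)(0.1564) = -0.0650, so φ₂ = -3.73°.
Δλ = atan2(sin θ sin δ cos φ₁, cos δ − sin φ₁ sin φ₂) = atan2(-0.5476, 0.8138) = -33.937°.
λ₂ = 8.550° − 33.937° = -25.39°.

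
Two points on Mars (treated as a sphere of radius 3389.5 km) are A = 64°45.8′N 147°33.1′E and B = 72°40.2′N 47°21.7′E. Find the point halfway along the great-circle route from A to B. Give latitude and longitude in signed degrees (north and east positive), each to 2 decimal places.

The central angle between A and B is δ = 0.5716 rad.
With f = 0.5, the slerp weights are sin((1−f)δ)/sin δ = 0.5211 and sin(fδ)/sin δ = 0.5211.
Weighted sum of the unit vectors: (0.5211)·(-0.3598,0.2288,0.9046) + (0.5211)·(0.2018,0.2191,0.9546) = (-0.0824, 0.2334, 0.9689).
Converting back: φ = atan2(z, √(x²+y²)) = 75.67°, λ = atan2(y, x) = 109.43°.

75.67°, 109.43°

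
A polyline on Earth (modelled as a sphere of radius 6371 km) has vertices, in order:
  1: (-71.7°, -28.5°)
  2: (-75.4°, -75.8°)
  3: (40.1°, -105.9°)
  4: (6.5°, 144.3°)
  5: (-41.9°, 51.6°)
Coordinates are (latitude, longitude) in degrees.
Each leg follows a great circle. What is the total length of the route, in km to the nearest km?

Leg 1→2: central angle 0.2353 rad, distance 1499.1 km.
Leg 2→3: central angle 2.0449 rad, distance 13027.8 km.
Leg 3→4: central angle 1.7564 rad, distance 11189.9 km.
Leg 4→5: central angle 1.6815 rad, distance 10712.6 km.
Total: 1499.1 + 13027.8 + 11189.9 + 10712.6 ≈ 36430 km.

36430 km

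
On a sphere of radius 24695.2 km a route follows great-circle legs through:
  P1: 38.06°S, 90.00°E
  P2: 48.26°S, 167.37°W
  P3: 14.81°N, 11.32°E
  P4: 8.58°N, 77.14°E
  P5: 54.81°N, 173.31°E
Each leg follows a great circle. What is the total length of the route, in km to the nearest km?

Leg P1→P2: central angle 1.2181 rad, distance 30082.3 km.
Leg P2→P3: central angle 2.5575 rad, distance 63157.4 km.
Leg P3→P4: central angle 1.1266 rad, distance 27822.5 km.
Leg P4→P5: central angle 1.5101 rad, distance 37291.7 km.
Total: 30082.3 + 63157.4 + 27822.5 + 37291.7 ≈ 158354 km.

158354 km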